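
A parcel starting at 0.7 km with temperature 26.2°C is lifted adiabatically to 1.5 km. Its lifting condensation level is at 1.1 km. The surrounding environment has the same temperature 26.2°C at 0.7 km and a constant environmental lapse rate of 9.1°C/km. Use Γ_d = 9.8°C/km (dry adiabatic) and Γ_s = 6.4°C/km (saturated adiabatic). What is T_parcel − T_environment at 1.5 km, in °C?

Parcel:
  700 → 1100 m (dry, 9.8°C/km): ΔT = -9.8 × 0.4 = -3.92°C → T = 22.28°C
  1100 → 1500 m (saturated, 6.4°C/km): ΔT = -6.4 × 0.4 = -2.56°C → T = 19.72°C
Environment:
  700 → 1500 m (environment, 9.1°C/km): ΔT = -9.1 × 0.8 = -7.28°C → T = 18.92°C
T_parcel − T_env = 19.72 − 18.92 = +0.8°C

+0.8°C (parcel warmer than environment)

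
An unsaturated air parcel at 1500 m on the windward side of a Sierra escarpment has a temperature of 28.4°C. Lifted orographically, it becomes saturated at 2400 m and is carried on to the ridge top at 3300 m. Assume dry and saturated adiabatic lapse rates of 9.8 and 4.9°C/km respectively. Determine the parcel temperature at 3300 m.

15.17°C

From 1500 m to 2400 m (dry): cools by 9.8 × 0.9 = 8.82°C, giving 19.58°C.
From 2400 m to 3300 m (saturated): cools by 4.9 × 0.9 = 4.41°C, giving 15.17°C.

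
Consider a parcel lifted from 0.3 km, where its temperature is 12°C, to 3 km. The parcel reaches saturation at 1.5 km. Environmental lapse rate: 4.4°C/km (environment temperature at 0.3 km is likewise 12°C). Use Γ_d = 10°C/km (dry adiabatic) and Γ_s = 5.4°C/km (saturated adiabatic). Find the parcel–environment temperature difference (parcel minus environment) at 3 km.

-8.22°C (parcel cooler than environment)

Parcel:
  Dry to 1500 m: -10 × 1.2 km = -12°C, so T = 0°C.
  Saturated to 3000 m: -5.4 × 1.5 km = -8.1°C, so T = -8.1°C.
Environment:
  Environment to 3000 m: -4.4 × 2.7 km = -11.88°C, so T = 0.12°C.
T_parcel − T_env = -8.1 − 0.12 = -8.22°C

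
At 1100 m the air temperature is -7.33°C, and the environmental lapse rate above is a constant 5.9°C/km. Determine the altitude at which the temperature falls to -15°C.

2400 m

Height above start = (-7.33 − (-15)) / 5.9 = 1.3 km
Altitude = 1100 m + 1300 m = 2400 m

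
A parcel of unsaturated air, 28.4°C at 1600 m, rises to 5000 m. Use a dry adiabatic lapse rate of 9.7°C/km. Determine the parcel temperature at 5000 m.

-4.58°C

1600 → 5000 m (dry adiabatic, 9.7°C/km): ΔT = -9.7 × 3.4 = -32.98°C → T = -4.58°C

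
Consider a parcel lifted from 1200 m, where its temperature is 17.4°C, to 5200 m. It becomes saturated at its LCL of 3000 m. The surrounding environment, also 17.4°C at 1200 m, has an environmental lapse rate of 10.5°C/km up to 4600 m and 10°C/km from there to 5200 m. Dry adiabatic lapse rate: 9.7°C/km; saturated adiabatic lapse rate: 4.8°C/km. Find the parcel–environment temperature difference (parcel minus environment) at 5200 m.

+13.68°C (parcel warmer than environment)

Parcel:
  Dry to 3000 m: -9.7 × 1.8 km = -17.46°C, so T = -0.06°C.
  Saturated to 5200 m: -4.8 × 2.2 km = -10.56°C, so T = -10.62°C.
Environment:
  Environment, lower layer to 4600 m: -10.5 × 3.4 km = -35.7°C, so T = -18.3°C.
  Environment, upper layer to 5200 m: -10 × 0.6 km = -6°C, so T = -24.3°C.
T_parcel − T_env = -10.62 − (-24.3) = +13.68°C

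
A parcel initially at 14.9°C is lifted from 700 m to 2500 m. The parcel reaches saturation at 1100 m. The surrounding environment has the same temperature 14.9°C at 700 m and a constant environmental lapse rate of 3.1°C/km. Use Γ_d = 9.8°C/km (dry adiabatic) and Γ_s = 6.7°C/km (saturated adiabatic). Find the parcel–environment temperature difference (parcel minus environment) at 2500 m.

-7.72°C (parcel cooler than environment)

Parcel:
  Dry to 1100 m: -9.8 × 0.4 km = -3.92°C, so T = 10.98°C.
  Saturated to 2500 m: -6.7 × 1.4 km = -9.38°C, so T = 1.6°C.
Environment:
  Environment to 2500 m: -3.1 × 1.8 km = -5.58°C, so T = 9.32°C.
T_parcel − T_env = 1.6 − 9.32 = -7.72°C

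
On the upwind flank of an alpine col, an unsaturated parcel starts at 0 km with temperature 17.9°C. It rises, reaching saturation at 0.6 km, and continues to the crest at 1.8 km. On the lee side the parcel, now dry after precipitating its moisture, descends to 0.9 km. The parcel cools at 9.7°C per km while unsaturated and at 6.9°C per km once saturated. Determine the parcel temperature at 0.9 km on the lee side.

0 → 600 m (dry, 9.7°C/km): ΔT = -9.7 × 0.6 = -5.82°C → T = 12.08°C
600 → 1800 m (saturated, 6.9°C/km): ΔT = -6.9 × 1.2 = -8.28°C → T = 3.8°C
1800 → 900 m (dry descent, 9.7°C/km): ΔT = +9.7 × 0.9 = +8.73°C → T = 12.53°C

12.53°C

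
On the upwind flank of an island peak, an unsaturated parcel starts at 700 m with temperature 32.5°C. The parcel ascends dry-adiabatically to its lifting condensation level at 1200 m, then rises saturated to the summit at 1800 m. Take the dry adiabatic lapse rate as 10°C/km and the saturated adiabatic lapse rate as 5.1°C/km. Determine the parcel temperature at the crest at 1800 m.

24.44°C

700–1200 m, dry: Δz = 0.5 km ⇒ ΔT = -5°C; T = 27.5°C
1200–1800 m, saturated: Δz = 0.6 km ⇒ ΔT = -3.06°C; T = 24.44°C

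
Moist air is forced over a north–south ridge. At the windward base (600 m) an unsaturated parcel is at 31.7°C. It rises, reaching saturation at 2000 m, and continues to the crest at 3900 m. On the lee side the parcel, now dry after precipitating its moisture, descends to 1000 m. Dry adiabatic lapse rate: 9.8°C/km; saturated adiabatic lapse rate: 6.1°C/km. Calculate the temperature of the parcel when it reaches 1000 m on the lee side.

600–2000 m, dry: Δz = 1.4 km ⇒ ΔT = -13.72°C; T = 17.98°C
2000–3900 m, saturated: Δz = 1.9 km ⇒ ΔT = -11.59°C; T = 6.39°C
3900–1000 m, dry descent: Δz = 2.9 km ⇒ ΔT = +28.42°C; T = 34.81°C

34.81°C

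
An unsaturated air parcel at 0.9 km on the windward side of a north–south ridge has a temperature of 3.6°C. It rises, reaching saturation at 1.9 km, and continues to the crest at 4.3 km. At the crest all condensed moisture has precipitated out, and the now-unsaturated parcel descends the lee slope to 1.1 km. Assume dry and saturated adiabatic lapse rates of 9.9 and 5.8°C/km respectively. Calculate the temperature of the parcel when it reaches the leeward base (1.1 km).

11.46°C

900–1900 m, dry: Δz = 1 km ⇒ ΔT = -9.9°C; T = -6.3°C
1900–4300 m, saturated: Δz = 2.4 km ⇒ ΔT = -13.92°C; T = -20.22°C
4300–1100 m, dry descent: Δz = 3.2 km ⇒ ΔT = +31.68°C; T = 11.46°C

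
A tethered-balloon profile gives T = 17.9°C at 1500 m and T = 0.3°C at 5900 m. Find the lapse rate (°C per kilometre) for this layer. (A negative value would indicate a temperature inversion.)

4°C/km

Γ = −ΔT/Δz = (17.9 − 0.3) / (5900 − 1500) m
  = 17.6°C / 4.4 km = 4°C/km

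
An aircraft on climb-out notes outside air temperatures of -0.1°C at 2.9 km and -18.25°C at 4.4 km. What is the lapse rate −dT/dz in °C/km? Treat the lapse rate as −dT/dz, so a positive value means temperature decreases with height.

Γ = −ΔT/Δz = (-0.1 − (-18.25)) / (4400 − 2900) m
  = 18.15°C / 1.5 km = 12.1°C/km

12.1°C/km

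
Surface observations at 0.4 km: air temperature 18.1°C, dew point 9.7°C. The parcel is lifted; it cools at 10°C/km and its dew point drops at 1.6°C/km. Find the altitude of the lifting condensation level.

1.4 km

T and T_d converge at 10 − 1.6 = 8.4°C per km
Height above start = (18.1 − 9.7) / 8.4 = 1 km
LCL altitude = 400 m + 1000 m = 1400 m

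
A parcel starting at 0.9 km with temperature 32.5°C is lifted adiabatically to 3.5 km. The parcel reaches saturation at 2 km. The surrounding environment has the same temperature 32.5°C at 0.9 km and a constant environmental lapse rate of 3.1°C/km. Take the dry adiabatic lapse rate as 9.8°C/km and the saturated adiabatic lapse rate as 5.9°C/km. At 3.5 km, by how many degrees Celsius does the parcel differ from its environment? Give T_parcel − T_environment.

Parcel:
  900–2000 m, dry: Δz = 1.1 km ⇒ ΔT = -10.78°C; T = 21.72°C
  2000–3500 m, saturated: Δz = 1.5 km ⇒ ΔT = -8.85°C; T = 12.87°C
Environment:
  900–3500 m, environment: Δz = 2.6 km ⇒ ΔT = -8.06°C; T = 24.44°C
T_parcel − T_env = 12.87 − 24.44 = -11.57°C

-11.57°C (parcel cooler than environment)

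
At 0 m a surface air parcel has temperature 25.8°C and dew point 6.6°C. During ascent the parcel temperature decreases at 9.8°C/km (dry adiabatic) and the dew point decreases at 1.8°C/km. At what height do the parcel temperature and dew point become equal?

2400 m

T and T_d converge at 9.8 − 1.8 = 8°C per km
Height above start = (25.8 − 6.6) / 8 = 2.4 km
LCL altitude = 0 m + 2400 m = 2400 m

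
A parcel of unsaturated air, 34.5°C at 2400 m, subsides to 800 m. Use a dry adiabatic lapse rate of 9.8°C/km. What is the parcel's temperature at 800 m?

50.18°C

2400–800 m, dry adiabatic: Δz = 1.6 km ⇒ ΔT = +15.68°C; T = 50.18°C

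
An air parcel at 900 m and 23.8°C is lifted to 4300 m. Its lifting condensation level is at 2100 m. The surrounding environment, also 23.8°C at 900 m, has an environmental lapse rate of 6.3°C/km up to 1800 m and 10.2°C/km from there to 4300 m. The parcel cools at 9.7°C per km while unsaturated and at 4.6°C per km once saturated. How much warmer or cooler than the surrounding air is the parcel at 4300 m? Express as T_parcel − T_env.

Parcel:
  900–2100 m, dry: Δz = 1.2 km ⇒ ΔT = -11.64°C; T = 12.16°C
  2100–4300 m, saturated: Δz = 2.2 km ⇒ ΔT = -10.12°C; T = 2.04°C
Environment:
  900–1800 m, environment, lower layer: Δz = 0.9 km ⇒ ΔT = -5.67°C; T = 18.13°C
  1800–4300 m, environment, upper layer: Δz = 2.5 km ⇒ ΔT = -25.5°C; T = -7.37°C
T_parcel − T_env = 2.04 − (-7.37) = +9.41°C

+9.41°C (parcel warmer than environment)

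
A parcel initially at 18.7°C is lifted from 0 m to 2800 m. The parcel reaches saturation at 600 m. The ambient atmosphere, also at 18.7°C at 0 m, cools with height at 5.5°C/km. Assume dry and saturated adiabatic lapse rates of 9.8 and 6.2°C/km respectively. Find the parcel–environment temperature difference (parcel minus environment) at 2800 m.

-4.12°C (parcel cooler than environment)

Parcel:
  From 0 m to 600 m (dry): cools by 9.8 × 0.6 = 5.88°C, giving 12.82°C.
  From 600 m to 2800 m (saturated): cools by 6.2 × 2.2 = 13.64°C, giving -0.82°C.
Environment:
  From 0 m to 2800 m (environment): cools by 5.5 × 2.8 = 15.4°C, giving 3.3°C.
T_parcel − T_env = -0.82 − 3.3 = -4.12°C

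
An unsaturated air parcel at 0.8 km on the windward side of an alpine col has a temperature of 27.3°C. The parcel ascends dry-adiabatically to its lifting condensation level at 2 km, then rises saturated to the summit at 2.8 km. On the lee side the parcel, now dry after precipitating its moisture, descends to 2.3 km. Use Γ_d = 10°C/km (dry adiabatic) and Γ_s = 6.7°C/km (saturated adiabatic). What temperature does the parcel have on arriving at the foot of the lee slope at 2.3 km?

800–2000 m, dry: Δz = 1.2 km ⇒ ΔT = -12°C; T = 15.3°C
2000–2800 m, saturated: Δz = 0.8 km ⇒ ΔT = -5.36°C; T = 9.94°C
2800–2300 m, dry descent: Δz = 0.5 km ⇒ ΔT = +5°C; T = 14.94°C

14.94°C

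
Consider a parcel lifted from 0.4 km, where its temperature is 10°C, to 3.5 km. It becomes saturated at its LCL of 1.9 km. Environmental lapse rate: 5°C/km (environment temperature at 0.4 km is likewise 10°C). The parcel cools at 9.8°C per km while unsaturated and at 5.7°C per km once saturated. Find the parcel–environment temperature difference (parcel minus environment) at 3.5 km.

-8.32°C (parcel cooler than environment)

Parcel:
  400–1900 m, dry: Δz = 1.5 km ⇒ ΔT = -14.7°C; T = -4.7°C
  1900–3500 m, saturated: Δz = 1.6 km ⇒ ΔT = -9.12°C; T = -13.82°C
Environment:
  400–3500 m, environment: Δz = 3.1 km ⇒ ΔT = -15.5°C; T = -5.5°C
T_parcel − T_env = -13.82 − (-5.5) = -8.32°C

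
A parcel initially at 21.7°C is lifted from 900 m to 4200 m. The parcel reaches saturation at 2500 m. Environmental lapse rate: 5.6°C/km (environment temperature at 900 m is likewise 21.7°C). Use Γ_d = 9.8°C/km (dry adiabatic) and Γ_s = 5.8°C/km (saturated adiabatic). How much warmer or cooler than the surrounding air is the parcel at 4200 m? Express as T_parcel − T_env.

-7.06°C (parcel cooler than environment)

Parcel:
  900–2500 m, dry: Δz = 1.6 km ⇒ ΔT = -15.68°C; T = 6.02°C
  2500–4200 m, saturated: Δz = 1.7 km ⇒ ΔT = -9.86°C; T = -3.84°C
Environment:
  900–4200 m, environment: Δz = 3.3 km ⇒ ΔT = -18.48°C; T = 3.22°C
T_parcel − T_env = -3.84 − 3.22 = -7.06°C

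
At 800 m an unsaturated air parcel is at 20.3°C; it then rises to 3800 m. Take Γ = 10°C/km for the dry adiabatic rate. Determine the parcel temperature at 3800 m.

-9.7°C

800–3800 m, dry adiabatic: Δz = 3 km ⇒ ΔT = -30°C; T = -9.7°C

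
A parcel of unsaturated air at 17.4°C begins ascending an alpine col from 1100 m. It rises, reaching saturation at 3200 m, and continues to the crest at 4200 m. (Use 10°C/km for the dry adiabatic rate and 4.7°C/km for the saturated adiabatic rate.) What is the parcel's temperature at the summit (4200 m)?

1100 → 3200 m (dry, 10°C/km): ΔT = -10 × 2.1 = -21°C → T = -3.6°C
3200 → 4200 m (saturated, 4.7°C/km): ΔT = -4.7 × 1 = -4.7°C → T = -8.3°C

-8.3°C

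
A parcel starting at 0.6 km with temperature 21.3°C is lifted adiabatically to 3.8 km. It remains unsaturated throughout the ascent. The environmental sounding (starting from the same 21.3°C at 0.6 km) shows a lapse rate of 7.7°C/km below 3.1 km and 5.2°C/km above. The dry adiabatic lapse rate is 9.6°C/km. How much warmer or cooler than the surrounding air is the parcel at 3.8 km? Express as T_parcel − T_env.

-7.83°C (parcel cooler than environment)

Parcel:
  Dry to 3800 m: -9.6 × 3.2 km = -30.72°C, so T = -9.42°C.
Environment:
  Environment, lower layer to 3100 m: -7.7 × 2.5 km = -19.25°C, so T = 2.05°C.
  Environment, upper layer to 3800 m: -5.2 × 0.7 km = -3.64°C, so T = -1.59°C.
T_parcel − T_env = -9.42 − (-1.59) = -7.83°C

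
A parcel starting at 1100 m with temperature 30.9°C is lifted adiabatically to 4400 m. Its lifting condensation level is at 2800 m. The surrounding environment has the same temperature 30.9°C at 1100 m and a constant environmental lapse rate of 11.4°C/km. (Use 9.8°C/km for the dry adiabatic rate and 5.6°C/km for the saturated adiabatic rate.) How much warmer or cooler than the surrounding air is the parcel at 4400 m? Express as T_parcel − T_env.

+12°C (parcel warmer than environment)

Parcel:
  1100–2800 m, dry: Δz = 1.7 km ⇒ ΔT = -16.66°C; T = 14.24°C
  2800–4400 m, saturated: Δz = 1.6 km ⇒ ΔT = -8.96°C; T = 5.28°C
Environment:
  1100–4400 m, environment: Δz = 3.3 km ⇒ ΔT = -37.62°C; T = -6.72°C
T_parcel − T_env = 5.28 − (-6.72) = +12°C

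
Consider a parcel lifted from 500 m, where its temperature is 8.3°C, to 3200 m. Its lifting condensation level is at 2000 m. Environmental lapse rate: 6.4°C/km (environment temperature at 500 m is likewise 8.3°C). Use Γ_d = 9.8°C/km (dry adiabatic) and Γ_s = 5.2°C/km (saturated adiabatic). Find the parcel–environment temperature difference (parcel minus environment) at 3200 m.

Parcel:
  500–2000 m, dry: Δz = 1.5 km ⇒ ΔT = -14.7°C; T = -6.4°C
  2000–3200 m, saturated: Δz = 1.2 km ⇒ ΔT = -6.24°C; T = -12.64°C
Environment:
  500–3200 m, environment: Δz = 2.7 km ⇒ ΔT = -17.28°C; T = -8.98°C
T_parcel − T_env = -12.64 − (-8.98) = -3.66°C

-3.66°C (parcel cooler than environment)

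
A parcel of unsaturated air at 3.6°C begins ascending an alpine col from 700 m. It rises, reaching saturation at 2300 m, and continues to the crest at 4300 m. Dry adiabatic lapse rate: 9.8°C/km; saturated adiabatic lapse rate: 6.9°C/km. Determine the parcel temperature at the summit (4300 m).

-25.88°C

700 → 2300 m (dry, 9.8°C/km): ΔT = -9.8 × 1.6 = -15.68°C → T = -12.08°C
2300 → 4300 m (saturated, 6.9°C/km): ΔT = -6.9 × 2 = -13.8°C → T = -25.88°C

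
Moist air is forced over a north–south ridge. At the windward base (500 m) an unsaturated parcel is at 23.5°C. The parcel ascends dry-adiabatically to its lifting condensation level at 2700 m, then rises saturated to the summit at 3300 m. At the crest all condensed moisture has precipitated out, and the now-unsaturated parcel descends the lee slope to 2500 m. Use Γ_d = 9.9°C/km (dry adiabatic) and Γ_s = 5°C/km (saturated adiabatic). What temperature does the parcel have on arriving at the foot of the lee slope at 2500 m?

From 500 m to 2700 m (dry): cools by 9.9 × 2.2 = 21.78°C, giving 1.72°C.
From 2700 m to 3300 m (saturated): cools by 5 × 0.6 = 3°C, giving -1.28°C.
From 3300 m to 2500 m (dry descent): warms by 9.9 × 0.8 = 7.92°C, giving 6.64°C.

6.64°C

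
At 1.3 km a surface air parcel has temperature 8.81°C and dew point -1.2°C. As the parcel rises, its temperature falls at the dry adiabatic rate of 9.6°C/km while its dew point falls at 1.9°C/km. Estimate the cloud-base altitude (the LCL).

T and T_d converge at 9.6 − 1.9 = 7.7°C per km
Height above start = (8.81 − (-1.2)) / 7.7 = 1.3 km
LCL altitude = 1300 m + 1300 m = 2600 m

2.6 km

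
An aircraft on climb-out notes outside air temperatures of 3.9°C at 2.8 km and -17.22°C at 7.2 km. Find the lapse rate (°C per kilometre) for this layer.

Γ = −ΔT/Δz = (3.9 − (-17.22)) / (7200 − 2800) m
  = 21.12°C / 4.4 km = 4.8°C/km

4.8°C/km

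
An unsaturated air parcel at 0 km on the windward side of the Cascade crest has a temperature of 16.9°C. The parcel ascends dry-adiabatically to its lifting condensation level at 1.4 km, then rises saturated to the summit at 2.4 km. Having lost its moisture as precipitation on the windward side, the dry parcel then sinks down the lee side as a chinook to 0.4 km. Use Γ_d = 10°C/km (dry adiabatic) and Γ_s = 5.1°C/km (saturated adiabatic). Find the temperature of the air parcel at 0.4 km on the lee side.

0–1400 m, dry: Δz = 1.4 km ⇒ ΔT = -14°C; T = 2.9°C
1400–2400 m, saturated: Δz = 1 km ⇒ ΔT = -5.1°C; T = -2.2°C
2400–400 m, dry descent: Δz = 2 km ⇒ ΔT = +20°C; T = 17.8°C

17.8°C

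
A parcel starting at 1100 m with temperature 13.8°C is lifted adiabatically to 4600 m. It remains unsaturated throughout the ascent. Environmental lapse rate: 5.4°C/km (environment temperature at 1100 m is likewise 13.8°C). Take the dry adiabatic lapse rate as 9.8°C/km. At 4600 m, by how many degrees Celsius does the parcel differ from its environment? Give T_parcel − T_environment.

Parcel:
  1100 → 4600 m (dry, 9.8°C/km): ΔT = -9.8 × 3.5 = -34.3°C → T = -20.5°C
Environment:
  1100 → 4600 m (environment, 5.4°C/km): ΔT = -5.4 × 3.5 = -18.9°C → T = -5.1°C
T_parcel − T_env = -20.5 − (-5.1) = -15.4°C

-15.4°C (parcel cooler than environment)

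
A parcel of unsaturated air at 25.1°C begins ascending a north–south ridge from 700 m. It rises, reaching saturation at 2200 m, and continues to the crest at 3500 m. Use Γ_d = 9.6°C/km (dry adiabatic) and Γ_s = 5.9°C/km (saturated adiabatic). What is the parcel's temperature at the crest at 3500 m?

3.03°C

700 → 2200 m (dry, 9.6°C/km): ΔT = -9.6 × 1.5 = -14.4°C → T = 10.7°C
2200 → 3500 m (saturated, 5.9°C/km): ΔT = -5.9 × 1.3 = -7.67°C → T = 3.03°C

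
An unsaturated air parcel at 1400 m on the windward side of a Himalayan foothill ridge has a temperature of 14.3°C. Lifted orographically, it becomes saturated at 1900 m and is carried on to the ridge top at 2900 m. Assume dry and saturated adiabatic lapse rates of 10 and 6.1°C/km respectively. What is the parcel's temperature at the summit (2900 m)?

1400–1900 m, dry: Δz = 0.5 km ⇒ ΔT = -5°C; T = 9.3°C
1900–2900 m, saturated: Δz = 1 km ⇒ ΔT = -6.1°C; T = 3.2°C

3.2°C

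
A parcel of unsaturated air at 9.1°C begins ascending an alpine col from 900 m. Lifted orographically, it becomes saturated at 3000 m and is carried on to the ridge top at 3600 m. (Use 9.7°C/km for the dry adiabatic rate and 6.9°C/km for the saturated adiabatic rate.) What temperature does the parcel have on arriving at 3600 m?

-15.41°C

900 → 3000 m (dry, 9.7°C/km): ΔT = -9.7 × 2.1 = -20.37°C → T = -11.27°C
3000 → 3600 m (saturated, 6.9°C/km): ΔT = -6.9 × 0.6 = -4.14°C → T = -15.41°C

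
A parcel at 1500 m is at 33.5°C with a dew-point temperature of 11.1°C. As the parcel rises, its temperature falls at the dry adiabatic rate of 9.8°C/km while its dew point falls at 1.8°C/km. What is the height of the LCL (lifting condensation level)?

T and T_d converge at 9.8 − 1.8 = 8°C per km
Height above start = (33.5 − 11.1) / 8 = 2.8 km
LCL altitude = 1500 m + 2800 m = 4300 m

4300 m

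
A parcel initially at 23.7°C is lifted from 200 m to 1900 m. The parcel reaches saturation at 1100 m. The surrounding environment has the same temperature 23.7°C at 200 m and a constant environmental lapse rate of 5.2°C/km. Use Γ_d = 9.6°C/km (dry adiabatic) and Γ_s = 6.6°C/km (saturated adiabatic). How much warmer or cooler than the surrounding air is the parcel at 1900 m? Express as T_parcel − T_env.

Parcel:
  200 → 1100 m (dry, 9.6°C/km): ΔT = -9.6 × 0.9 = -8.64°C → T = 15.06°C
  1100 → 1900 m (saturated, 6.6°C/km): ΔT = -6.6 × 0.8 = -5.28°C → T = 9.78°C
Environment:
  200 → 1900 m (environment, 5.2°C/km): ΔT = -5.2 × 1.7 = -8.84°C → T = 14.86°C
T_parcel − T_env = 9.78 − 14.86 = -5.08°C

-5.08°C (parcel cooler than environment)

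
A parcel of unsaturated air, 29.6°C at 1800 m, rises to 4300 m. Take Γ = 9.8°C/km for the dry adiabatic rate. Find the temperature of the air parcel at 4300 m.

5.1°C

1800–4300 m, dry adiabatic: Δz = 2.5 km ⇒ ΔT = -24.5°C; T = 5.1°C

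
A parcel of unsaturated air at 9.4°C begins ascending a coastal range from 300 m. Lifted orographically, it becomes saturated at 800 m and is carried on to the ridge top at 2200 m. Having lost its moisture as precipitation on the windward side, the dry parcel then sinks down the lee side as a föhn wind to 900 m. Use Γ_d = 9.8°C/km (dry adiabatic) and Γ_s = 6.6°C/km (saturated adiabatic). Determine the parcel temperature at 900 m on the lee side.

8°C

Dry to 800 m: -9.8 × 0.5 km = -4.9°C, so T = 4.5°C.
Saturated to 2200 m: -6.6 × 1.4 km = -9.24°C, so T = -4.74°C.
Dry descent to 900 m: +9.8 × 1.3 km = +12.74°C, so T = 8°C.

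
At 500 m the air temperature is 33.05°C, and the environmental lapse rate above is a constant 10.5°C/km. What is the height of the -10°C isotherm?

4600 m

Height above start = (33.05 − (-10)) / 10.5 = 4.1 km
Altitude = 500 m + 4100 m = 4600 m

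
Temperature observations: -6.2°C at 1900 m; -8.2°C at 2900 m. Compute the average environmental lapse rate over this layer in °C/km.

2°C/km

Γ = −ΔT/Δz = (-6.2 − (-8.2)) / (2900 − 1900) m
  = 2°C / 1 km = 2°C/km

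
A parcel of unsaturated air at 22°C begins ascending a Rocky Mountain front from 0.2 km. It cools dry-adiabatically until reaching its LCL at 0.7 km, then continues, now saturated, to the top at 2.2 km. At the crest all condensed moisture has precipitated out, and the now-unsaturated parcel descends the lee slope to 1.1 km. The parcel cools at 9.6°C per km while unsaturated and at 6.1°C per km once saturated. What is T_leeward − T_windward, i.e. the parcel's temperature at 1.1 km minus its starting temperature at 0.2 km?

-3.39°C

200 → 700 m (dry, 9.6°C/km): ΔT = -9.6 × 0.5 = -4.8°C → T = 17.2°C
700 → 2200 m (saturated, 6.1°C/km): ΔT = -6.1 × 1.5 = -9.15°C → T = 8.05°C
2200 → 1100 m (dry descent, 9.6°C/km): ΔT = +9.6 × 1.1 = +10.56°C → T = 18.61°C
Net change vs windward start: 18.61 − 22 = -3.39°C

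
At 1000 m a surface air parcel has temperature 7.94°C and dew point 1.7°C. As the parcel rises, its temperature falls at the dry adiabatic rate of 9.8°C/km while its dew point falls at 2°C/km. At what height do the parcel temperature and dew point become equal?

T and T_d converge at 9.8 − 2 = 7.8°C per km
Height above start = (7.94 − 1.7) / 7.8 = 0.8 km
LCL altitude = 1000 m + 800 m = 1800 m

1800 m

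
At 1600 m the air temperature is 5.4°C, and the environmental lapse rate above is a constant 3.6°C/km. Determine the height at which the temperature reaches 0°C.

3100 m

Height above start = (5.4 − 0) / 3.6 = 1.5 km
Altitude = 1600 m + 1500 m = 3100 m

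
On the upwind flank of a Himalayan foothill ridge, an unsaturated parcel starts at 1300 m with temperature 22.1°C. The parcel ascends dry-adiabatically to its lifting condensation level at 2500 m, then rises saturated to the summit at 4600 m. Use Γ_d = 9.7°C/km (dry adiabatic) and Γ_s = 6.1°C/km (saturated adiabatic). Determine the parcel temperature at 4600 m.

1300 → 2500 m (dry, 9.7°C/km): ΔT = -9.7 × 1.2 = -11.64°C → T = 10.46°C
2500 → 4600 m (saturated, 6.1°C/km): ΔT = -6.1 × 2.1 = -12.81°C → T = -2.35°C

-2.35°C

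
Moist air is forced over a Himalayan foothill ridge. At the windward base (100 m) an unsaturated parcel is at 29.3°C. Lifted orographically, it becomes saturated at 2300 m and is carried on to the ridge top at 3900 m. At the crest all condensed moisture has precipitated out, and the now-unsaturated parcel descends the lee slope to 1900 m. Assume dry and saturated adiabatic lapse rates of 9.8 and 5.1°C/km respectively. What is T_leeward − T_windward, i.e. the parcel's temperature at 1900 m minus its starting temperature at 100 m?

-10.12°C

100 → 2300 m (dry, 9.8°C/km): ΔT = -9.8 × 2.2 = -21.56°C → T = 7.74°C
2300 → 3900 m (saturated, 5.1°C/km): ΔT = -5.1 × 1.6 = -8.16°C → T = -0.42°C
3900 → 1900 m (dry descent, 9.8°C/km): ΔT = +9.8 × 2 = +19.6°C → T = 19.18°C
Net change vs windward start: 19.18 − 29.3 = -10.12°C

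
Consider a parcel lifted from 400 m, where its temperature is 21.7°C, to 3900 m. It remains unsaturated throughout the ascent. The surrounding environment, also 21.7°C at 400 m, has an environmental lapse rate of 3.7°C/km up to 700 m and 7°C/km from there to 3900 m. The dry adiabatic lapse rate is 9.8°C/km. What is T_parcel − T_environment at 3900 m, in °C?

Parcel:
  400–3900 m, dry: Δz = 3.5 km ⇒ ΔT = -34.3°C; T = -12.6°C
Environment:
  400–700 m, environment, lower layer: Δz = 0.3 km ⇒ ΔT = -1.11°C; T = 20.59°C
  700–3900 m, environment, upper layer: Δz = 3.2 km ⇒ ΔT = -22.4°C; T = -1.81°C
T_parcel − T_env = -12.6 − (-1.81) = -10.79°C

-10.79°C (parcel cooler than environment)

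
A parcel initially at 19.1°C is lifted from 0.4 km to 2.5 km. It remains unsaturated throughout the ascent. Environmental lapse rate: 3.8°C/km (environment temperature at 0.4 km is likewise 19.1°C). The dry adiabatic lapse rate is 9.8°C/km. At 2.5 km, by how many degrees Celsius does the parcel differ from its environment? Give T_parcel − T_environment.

-12.6°C (parcel cooler than environment)

Parcel:
  400–2500 m, dry: Δz = 2.1 km ⇒ ΔT = -20.58°C; T = -1.48°C
Environment:
  400–2500 m, environment: Δz = 2.1 km ⇒ ΔT = -7.98°C; T = 11.12°C
T_parcel − T_env = -1.48 − 11.12 = -12.6°C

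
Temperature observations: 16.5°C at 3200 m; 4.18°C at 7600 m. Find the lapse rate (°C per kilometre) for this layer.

Γ = −ΔT/Δz = (16.5 − 4.18) / (7600 − 3200) m
  = 12.32°C / 4.4 km = 2.8°C/km

2.8°C/km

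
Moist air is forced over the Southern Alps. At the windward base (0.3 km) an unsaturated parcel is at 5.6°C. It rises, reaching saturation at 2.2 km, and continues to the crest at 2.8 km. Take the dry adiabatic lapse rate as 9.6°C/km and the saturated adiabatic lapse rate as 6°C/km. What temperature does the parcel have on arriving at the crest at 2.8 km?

From 300 m to 2200 m (dry): cools by 9.6 × 1.9 = 18.24°C, giving -12.64°C.
From 2200 m to 2800 m (saturated): cools by 6 × 0.6 = 3.6°C, giving -16.24°C.

-16.24°C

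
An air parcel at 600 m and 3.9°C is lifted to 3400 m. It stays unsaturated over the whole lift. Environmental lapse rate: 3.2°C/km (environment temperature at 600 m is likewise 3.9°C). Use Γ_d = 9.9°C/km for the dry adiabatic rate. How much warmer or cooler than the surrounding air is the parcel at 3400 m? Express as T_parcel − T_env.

Parcel:
  600–3400 m, dry: Δz = 2.8 km ⇒ ΔT = -27.72°C; T = -23.82°C
Environment:
  600–3400 m, environment: Δz = 2.8 km ⇒ ΔT = -8.96°C; T = -5.06°C
T_parcel − T_env = -23.82 − (-5.06) = -18.76°C

-18.76°C (parcel cooler than environment)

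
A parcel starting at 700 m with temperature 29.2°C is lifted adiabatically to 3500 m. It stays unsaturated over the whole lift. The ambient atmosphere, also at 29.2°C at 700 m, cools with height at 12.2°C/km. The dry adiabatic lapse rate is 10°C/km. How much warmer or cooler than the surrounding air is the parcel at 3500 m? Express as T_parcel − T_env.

Parcel:
  From 700 m to 3500 m (dry): cools by 10 × 2.8 = 28°C, giving 1.2°C.
Environment:
  From 700 m to 3500 m (environment): cools by 12.2 × 2.8 = 34.16°C, giving -4.96°C.
T_parcel − T_env = 1.2 − (-4.96) = +6.16°C

+6.16°C (parcel warmer than environment)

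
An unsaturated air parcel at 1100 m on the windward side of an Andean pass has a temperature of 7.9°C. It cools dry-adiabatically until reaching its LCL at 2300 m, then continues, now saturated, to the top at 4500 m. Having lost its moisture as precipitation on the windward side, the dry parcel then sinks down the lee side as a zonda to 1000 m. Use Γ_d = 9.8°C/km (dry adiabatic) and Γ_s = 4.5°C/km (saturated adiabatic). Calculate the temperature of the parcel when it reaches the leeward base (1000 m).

20.54°C

Dry to 2300 m: -9.8 × 1.2 km = -11.76°C, so T = -3.86°C.
Saturated to 4500 m: -4.5 × 2.2 km = -9.9°C, so T = -13.76°C.
Dry descent to 1000 m: +9.8 × 3.5 km = +34.3°C, so T = 20.54°C.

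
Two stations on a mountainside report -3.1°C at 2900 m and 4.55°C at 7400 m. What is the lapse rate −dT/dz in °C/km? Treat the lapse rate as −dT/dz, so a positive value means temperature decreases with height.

Γ = −ΔT/Δz = (-3.1 − 4.55) / (7400 − 2900) m
  = -7.65°C / 4.5 km = -1.7°C/km

-1.7°C/km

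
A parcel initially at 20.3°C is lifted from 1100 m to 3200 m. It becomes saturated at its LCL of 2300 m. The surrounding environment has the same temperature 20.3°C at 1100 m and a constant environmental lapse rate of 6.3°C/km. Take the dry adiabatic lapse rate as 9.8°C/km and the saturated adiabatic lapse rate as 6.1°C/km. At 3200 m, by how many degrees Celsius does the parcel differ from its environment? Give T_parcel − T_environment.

Parcel:
  1100 → 2300 m (dry, 9.8°C/km): ΔT = -9.8 × 1.2 = -11.76°C → T = 8.54°C
  2300 → 3200 m (saturated, 6.1°C/km): ΔT = -6.1 × 0.9 = -5.49°C → T = 3.05°C
Environment:
  1100 → 3200 m (environment, 6.3°C/km): ΔT = -6.3 × 2.1 = -13.23°C → T = 7.07°C
T_parcel − T_env = 3.05 − 7.07 = -4.02°C

-4.02°C (parcel cooler than environment)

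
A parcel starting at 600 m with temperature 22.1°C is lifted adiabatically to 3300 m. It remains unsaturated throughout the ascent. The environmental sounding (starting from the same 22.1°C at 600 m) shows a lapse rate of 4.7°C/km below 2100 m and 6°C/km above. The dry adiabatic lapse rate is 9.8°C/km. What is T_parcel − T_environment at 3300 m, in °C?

Parcel:
  600–3300 m, dry: Δz = 2.7 km ⇒ ΔT = -26.46°C; T = -4.36°C
Environment:
  600–2100 m, environment, lower layer: Δz = 1.5 km ⇒ ΔT = -7.05°C; T = 15.05°C
  2100–3300 m, environment, upper layer: Δz = 1.2 km ⇒ ΔT = -7.2°C; T = 7.85°C
T_parcel − T_env = -4.36 − 7.85 = -12.21°C

-12.21°C (parcel cooler than environment)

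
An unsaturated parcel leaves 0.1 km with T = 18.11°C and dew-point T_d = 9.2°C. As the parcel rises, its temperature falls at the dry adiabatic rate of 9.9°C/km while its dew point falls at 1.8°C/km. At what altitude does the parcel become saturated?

1.2 km

T and T_d converge at 9.9 − 1.8 = 8.1°C per km
Height above start = (18.11 − 9.2) / 8.1 = 1.1 km
LCL altitude = 100 m + 1100 m = 1200 m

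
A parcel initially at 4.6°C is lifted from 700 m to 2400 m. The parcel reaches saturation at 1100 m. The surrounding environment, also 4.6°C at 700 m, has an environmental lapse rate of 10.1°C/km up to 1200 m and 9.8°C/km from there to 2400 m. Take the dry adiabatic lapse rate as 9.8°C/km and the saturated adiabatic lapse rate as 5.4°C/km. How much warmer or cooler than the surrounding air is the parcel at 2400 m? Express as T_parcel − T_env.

Parcel:
  700–1100 m, dry: Δz = 0.4 km ⇒ ΔT = -3.92°C; T = 0.68°C
  1100–2400 m, saturated: Δz = 1.3 km ⇒ ΔT = -7.02°C; T = -6.34°C
Environment:
  700–1200 m, environment, lower layer: Δz = 0.5 km ⇒ ΔT = -5.05°C; T = -0.45°C
  1200–2400 m, environment, upper layer: Δz = 1.2 km ⇒ ΔT = -11.76°C; T = -12.21°C
T_parcel − T_env = -6.34 − (-12.21) = +5.87°C

+5.87°C (parcel warmer than environment)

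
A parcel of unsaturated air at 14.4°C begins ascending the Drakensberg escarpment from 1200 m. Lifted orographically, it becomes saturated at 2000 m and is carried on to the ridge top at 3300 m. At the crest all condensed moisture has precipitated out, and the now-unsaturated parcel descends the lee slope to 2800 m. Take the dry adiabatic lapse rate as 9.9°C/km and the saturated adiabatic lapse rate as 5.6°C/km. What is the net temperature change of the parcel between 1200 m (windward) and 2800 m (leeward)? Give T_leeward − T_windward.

1200 → 2000 m (dry, 9.9°C/km): ΔT = -9.9 × 0.8 = -7.92°C → T = 6.48°C
2000 → 3300 m (saturated, 5.6°C/km): ΔT = -5.6 × 1.3 = -7.28°C → T = -0.8°C
3300 → 2800 m (dry descent, 9.9°C/km): ΔT = +9.9 × 0.5 = +4.95°C → T = 4.15°C
Net change vs windward start: 4.15 − 14.4 = -10.25°C

-10.25°C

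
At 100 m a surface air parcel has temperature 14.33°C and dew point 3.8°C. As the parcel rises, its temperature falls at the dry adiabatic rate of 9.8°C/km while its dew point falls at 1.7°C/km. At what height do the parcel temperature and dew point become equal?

1400 m

T and T_d converge at 9.8 − 1.7 = 8.1°C per km
Height above start = (14.33 − 3.8) / 8.1 = 1.3 km
LCL altitude = 100 m + 1300 m = 1400 m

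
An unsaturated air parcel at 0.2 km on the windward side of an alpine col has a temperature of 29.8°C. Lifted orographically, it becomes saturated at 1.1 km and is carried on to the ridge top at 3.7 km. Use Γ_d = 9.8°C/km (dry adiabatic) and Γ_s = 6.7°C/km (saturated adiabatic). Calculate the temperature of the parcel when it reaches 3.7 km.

Dry to 1100 m: -9.8 × 0.9 km = -8.82°C, so T = 20.98°C.
Saturated to 3700 m: -6.7 × 2.6 km = -17.42°C, so T = 3.56°C.

3.56°C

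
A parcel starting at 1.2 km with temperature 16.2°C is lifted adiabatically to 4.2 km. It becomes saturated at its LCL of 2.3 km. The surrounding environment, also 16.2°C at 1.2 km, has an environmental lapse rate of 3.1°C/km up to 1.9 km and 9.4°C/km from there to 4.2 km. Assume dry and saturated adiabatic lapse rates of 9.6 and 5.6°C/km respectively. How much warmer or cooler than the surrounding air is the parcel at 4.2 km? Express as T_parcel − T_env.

+2.59°C (parcel warmer than environment)

Parcel:
  1200 → 2300 m (dry, 9.6°C/km): ΔT = -9.6 × 1.1 = -10.56°C → T = 5.64°C
  2300 → 4200 m (saturated, 5.6°C/km): ΔT = -5.6 × 1.9 = -10.64°C → T = -5°C
Environment:
  1200 → 1900 m (environment, lower layer, 3.1°C/km): ΔT = -3.1 × 0.7 = -2.17°C → T = 14.03°C
  1900 → 4200 m (environment, upper layer, 9.4°C/km): ΔT = -9.4 × 2.3 = -21.62°C → T = -7.59°C
T_parcel − T_env = -5 − (-7.59) = +2.59°C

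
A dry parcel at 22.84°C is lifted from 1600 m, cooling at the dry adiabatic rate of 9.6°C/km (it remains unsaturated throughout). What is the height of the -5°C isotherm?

4500 m

Height above start = (22.84 − (-5)) / 9.6 = 2.9 km
Altitude = 1600 m + 2900 m = 4500 m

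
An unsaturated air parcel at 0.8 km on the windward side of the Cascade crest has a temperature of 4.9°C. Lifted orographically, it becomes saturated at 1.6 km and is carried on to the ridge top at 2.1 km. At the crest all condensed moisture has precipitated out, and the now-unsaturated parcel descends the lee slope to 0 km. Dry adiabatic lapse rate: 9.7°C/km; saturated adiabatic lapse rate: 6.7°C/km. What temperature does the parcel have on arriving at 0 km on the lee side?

Dry to 1600 m: -9.7 × 0.8 km = -7.76°C, so T = -2.86°C.
Saturated to 2100 m: -6.7 × 0.5 km = -3.35°C, so T = -6.21°C.
Dry descent to 0 m: +9.7 × 2.1 km = +20.37°C, so T = 14.16°C.

14.16°C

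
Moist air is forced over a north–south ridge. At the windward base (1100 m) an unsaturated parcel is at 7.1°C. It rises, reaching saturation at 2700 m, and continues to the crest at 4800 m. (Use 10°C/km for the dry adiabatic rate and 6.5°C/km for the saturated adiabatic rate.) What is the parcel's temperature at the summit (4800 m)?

From 1100 m to 2700 m (dry): cools by 10 × 1.6 = 16°C, giving -8.9°C.
From 2700 m to 4800 m (saturated): cools by 6.5 × 2.1 = 13.65°C, giving -22.55°C.

-22.55°C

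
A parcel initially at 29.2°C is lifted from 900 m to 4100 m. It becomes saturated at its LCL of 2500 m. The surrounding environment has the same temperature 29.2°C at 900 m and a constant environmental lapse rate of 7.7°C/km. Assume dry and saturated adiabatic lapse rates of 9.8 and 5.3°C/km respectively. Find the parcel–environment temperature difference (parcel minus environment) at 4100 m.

+0.48°C (parcel warmer than environment)

Parcel:
  900 → 2500 m (dry, 9.8°C/km): ΔT = -9.8 × 1.6 = -15.68°C → T = 13.52°C
  2500 → 4100 m (saturated, 5.3°C/km): ΔT = -5.3 × 1.6 = -8.48°C → T = 5.04°C
Environment:
  900 → 4100 m (environment, 7.7°C/km): ΔT = -7.7 × 3.2 = -24.64°C → T = 4.56°C
T_parcel − T_env = 5.04 − 4.56 = +0.48°C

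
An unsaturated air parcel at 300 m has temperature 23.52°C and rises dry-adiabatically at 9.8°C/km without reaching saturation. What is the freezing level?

Height above start = (23.52 − 0) / 9.8 = 2.4 km
Altitude = 300 m + 2400 m = 2700 m

2700 m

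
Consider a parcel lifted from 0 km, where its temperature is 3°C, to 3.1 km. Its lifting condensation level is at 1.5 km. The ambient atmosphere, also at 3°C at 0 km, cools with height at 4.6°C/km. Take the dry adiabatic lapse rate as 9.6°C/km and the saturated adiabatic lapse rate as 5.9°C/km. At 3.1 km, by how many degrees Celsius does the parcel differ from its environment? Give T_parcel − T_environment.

Parcel:
  Dry to 1500 m: -9.6 × 1.5 km = -14.4°C, so T = -11.4°C.
  Saturated to 3100 m: -5.9 × 1.6 km = -9.44°C, so T = -20.84°C.
Environment:
  Environment to 3100 m: -4.6 × 3.1 km = -14.26°C, so T = -11.26°C.
T_parcel − T_env = -20.84 − (-11.26) = -9.58°C

-9.58°C (parcel cooler than environment)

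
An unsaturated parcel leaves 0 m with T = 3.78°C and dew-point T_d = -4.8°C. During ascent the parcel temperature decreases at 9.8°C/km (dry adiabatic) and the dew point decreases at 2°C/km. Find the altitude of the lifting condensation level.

T and T_d converge at 9.8 − 2 = 7.8°C per km
Height above start = (3.78 − (-4.8)) / 7.8 = 1.1 km
LCL altitude = 0 m + 1100 m = 1100 m

1100 m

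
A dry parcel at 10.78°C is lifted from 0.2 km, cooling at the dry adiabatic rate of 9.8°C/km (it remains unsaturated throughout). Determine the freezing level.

Height above start = (10.78 − 0) / 9.8 = 1.1 km
Altitude = 200 m + 1100 m = 1300 m

1.3 km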